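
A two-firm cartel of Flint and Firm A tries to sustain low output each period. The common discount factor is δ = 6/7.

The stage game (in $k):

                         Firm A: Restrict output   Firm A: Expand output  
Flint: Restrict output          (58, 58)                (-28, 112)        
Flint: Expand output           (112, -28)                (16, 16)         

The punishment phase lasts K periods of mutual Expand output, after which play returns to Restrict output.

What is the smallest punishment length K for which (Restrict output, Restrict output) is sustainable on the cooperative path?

2

IC: δ(1−δ^K)/(1−δ) ≥ (112−58)/(58−16) = 9/7.
With δ = 6/7: need 1 − δ^K ≥ 9/7·(1−6/7)/(6/7), i.e. δ^K ≤ 0.7857.
Since (6/7)^1 = 0.8571 and (6/7)^2 = 0.7347, the smallest such K is 2.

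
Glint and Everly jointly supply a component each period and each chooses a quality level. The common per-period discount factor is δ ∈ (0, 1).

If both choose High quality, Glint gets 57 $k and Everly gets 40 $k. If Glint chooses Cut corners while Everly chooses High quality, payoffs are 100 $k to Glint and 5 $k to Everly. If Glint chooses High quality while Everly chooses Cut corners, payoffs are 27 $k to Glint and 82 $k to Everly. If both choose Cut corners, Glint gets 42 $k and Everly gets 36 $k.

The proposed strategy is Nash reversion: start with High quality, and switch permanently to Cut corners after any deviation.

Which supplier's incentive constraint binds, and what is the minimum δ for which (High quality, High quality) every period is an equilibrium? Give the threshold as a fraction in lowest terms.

Glint's threshold: (100−57)/(100−42) = 43/58.
Everly's threshold: (82−40)/(82−36) = 21/23.
43/58 < 21/23, so Everly binds and δ* = 21/23.

Everly; δ ≥ 21/23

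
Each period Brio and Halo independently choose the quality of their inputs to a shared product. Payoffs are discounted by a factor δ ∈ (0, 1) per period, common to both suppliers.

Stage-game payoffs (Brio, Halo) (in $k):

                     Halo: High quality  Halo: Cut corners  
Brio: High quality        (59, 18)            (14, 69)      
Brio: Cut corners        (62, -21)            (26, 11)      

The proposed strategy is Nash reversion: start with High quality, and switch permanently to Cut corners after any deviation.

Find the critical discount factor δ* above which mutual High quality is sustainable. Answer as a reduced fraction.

For Brio: deviation gain 62−59 = 3, per-period punishment loss 59−26 = 33. IC gives δ ≥ 3/36 = 1/12.
For Halo: gain 51, loss 7 per period, so δ ≥ 51/58.
The tighter constraint is Halo's, so cooperation needs δ ≥ 51/58.

51/58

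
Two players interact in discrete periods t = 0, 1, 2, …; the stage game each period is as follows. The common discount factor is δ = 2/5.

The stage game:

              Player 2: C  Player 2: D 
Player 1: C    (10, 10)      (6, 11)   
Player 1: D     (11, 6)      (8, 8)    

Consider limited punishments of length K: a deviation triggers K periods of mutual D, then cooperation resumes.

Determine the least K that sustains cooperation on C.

2

Need Σ_{k=1}^{K} δ^k ≥ (11−10)/(10−8) = 0.5000 at δ = 2/5.
At K = 1 the sum is 0.4000 < 0.5000; at K = 2 it is 0.5600 ≥ 0.5000.
So the minimum punishment length is K = 2.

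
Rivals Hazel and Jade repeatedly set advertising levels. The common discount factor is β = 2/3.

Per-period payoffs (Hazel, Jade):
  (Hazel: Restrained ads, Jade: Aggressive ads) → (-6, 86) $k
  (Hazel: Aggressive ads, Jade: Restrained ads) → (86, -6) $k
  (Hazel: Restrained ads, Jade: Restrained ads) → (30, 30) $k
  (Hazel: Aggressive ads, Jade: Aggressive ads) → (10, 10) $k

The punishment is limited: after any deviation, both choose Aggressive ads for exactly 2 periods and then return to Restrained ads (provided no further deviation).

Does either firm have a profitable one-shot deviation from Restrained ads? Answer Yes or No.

Yes

Comparing payoff streams over the 3 periods until play realigns: cooperate → 30(1+β+…+β^2); deviate → 86 + 10(β+…+β^2).
Cooperation is sustained iff (30−10)(β+…+β^2) ≥ 86−30.
β+…+β^2 = 2/3·(1−(2/3)^2)/(1−2/3) = 1.1111, and (86−30)/(30−10) = 2.8000.
1.1111 < 2.8000, so cooperation is not sustainable.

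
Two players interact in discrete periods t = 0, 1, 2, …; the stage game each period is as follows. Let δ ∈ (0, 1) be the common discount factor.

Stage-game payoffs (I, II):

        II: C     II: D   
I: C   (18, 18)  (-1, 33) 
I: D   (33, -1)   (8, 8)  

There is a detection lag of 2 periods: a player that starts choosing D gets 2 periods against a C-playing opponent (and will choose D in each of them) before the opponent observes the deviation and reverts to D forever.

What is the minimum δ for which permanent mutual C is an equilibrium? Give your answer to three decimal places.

The best deviation is to choose D for all 2 undetected periods, earning 33 each, then 8 forever once detected.
Deviation value: 33(1−δ^2)/(1−δ) + 8δ^2/(1−δ); cooperation value: 18/(1−δ).
IC: 18 ≥ 33(1−δ^2) + 8δ^2 = 33 − 25δ^2.
So δ^2 ≥ 15/25 = 3/5, giving δ ≥ (3/5)^(1/2) ≈ 0.775.

0.775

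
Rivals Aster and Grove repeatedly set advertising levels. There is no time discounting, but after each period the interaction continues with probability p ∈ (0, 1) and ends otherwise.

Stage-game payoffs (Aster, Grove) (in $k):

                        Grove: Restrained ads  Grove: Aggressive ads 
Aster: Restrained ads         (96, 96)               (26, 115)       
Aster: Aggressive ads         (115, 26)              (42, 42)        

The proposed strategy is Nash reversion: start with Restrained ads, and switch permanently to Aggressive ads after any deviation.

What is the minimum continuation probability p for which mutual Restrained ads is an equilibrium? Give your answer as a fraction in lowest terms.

19/73

Expected cooperation value is 96 + p·96 + p²·96 + … = 96/(1−p); deviation gives 115 + p·42/(1−p).
96 ≥ 115(1−p) + 42p ⇒ 73p ≥ 19 ⇒ p ≥ 19/73.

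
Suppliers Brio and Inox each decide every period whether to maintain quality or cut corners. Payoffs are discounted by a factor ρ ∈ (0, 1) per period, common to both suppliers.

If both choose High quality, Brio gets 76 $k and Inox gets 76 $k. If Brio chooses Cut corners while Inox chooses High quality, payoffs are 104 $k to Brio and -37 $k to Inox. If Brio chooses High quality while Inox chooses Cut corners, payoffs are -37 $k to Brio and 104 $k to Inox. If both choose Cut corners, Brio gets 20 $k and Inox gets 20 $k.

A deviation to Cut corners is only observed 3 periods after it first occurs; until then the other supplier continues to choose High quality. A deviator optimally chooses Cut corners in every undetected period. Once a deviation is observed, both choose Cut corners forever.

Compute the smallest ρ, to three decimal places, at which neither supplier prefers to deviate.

Deviating for the 3 undetected periods gains 104−76 = 28 per period over cooperation, then loses 76−20 = 56 per period forever once punishment starts.
Gain: 28(1 + ρ + … + ρ^2); loss: 56·ρ^3/(1−ρ).
No profitable deviation ⇔ 28(1−ρ^3) ≤ 56·ρ^3, i.e. ρ^3 ≥ 28/(28+56) = 1/3.
Hence ρ ≥ (1/3)^(1/3) ≈ 0.693.

0.693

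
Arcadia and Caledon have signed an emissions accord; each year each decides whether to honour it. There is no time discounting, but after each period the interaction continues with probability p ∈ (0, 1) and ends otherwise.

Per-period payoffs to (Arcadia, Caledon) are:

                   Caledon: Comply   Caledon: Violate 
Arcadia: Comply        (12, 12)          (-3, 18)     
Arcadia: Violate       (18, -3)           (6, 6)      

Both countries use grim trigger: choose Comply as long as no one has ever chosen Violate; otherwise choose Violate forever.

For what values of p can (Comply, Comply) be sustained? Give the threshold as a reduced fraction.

1/2

With no time discounting, the continuation probability p plays the role of the discount factor.
Grim-trigger IC: 12/(1−p) ≥ 18 + 6p/(1−p) ⇒ p ≥ (18−12)/(18−6) = 1/2.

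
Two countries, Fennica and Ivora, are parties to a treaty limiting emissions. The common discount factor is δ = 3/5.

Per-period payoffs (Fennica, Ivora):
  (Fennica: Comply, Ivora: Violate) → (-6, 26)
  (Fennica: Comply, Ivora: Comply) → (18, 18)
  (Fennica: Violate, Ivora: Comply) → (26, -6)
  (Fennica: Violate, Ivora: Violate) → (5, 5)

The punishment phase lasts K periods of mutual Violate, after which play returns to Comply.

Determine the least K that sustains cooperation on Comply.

2

Need Σ_{k=1}^{K} δ^k ≥ (26−18)/(18−5) = 0.6154 at δ = 3/5.
At K = 1 the sum is 0.6000 < 0.6154; at K = 2 it is 0.9600 ≥ 0.6154.
So the minimum punishment length is K = 2.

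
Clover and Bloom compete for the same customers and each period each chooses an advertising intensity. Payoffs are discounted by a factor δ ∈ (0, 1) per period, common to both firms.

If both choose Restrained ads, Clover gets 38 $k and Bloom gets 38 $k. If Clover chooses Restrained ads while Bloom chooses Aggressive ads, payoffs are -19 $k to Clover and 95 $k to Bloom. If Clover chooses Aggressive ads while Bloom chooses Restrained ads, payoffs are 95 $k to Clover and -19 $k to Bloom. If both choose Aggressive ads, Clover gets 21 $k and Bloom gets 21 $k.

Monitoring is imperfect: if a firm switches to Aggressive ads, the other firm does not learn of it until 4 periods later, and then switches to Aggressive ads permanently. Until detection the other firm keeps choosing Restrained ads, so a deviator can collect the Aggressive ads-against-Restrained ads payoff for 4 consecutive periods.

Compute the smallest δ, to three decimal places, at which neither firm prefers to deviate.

The best deviation is to choose Aggressive ads for all 4 undetected periods, earning 95 each, then 21 forever once detected.
Deviation value: 95(1−δ^4)/(1−δ) + 21δ^4/(1−δ); cooperation value: 38/(1−δ).
IC: 38 ≥ 95(1−δ^4) + 21δ^4 = 95 − 74δ^4.
So δ^4 ≥ 57/74, giving δ ≥ (57/74)^(1/4) ≈ 0.937.

0.937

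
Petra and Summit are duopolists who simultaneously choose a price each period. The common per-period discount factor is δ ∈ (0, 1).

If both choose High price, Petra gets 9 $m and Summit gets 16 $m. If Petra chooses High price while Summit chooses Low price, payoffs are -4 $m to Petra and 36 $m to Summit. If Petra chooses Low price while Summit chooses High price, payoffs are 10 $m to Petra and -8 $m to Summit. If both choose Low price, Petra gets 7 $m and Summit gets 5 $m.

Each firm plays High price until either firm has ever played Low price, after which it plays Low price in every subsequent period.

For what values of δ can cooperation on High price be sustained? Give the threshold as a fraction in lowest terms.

Petra: cooperation gives 9 each period; deviation gives 10 once then 7 forever.
  9/(1−δ) ≥ 10 + 7δ/(1−δ) ⇒ δ ≥ 1/3.
Summit: cooperation gives 16 each period; deviation gives 36 once then 5 forever.
  δ ≥ 20/31.
Both must hold, so the binding constraint is Summit's: δ ≥ 20/31.

20/31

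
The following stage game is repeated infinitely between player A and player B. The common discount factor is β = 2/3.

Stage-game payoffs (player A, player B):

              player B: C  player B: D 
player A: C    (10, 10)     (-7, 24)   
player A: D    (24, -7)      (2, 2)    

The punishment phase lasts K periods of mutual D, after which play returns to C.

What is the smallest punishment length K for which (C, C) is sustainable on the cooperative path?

6

Need Σ_{k=1}^{K} β^k ≥ (24−10)/(10−2) = 1.7500 at β = 2/3.
At K = 5 the sum is 1.7366 < 1.7500; at K = 6 it is 1.8244 ≥ 1.7500.
So the minimum punishment length is K = 6.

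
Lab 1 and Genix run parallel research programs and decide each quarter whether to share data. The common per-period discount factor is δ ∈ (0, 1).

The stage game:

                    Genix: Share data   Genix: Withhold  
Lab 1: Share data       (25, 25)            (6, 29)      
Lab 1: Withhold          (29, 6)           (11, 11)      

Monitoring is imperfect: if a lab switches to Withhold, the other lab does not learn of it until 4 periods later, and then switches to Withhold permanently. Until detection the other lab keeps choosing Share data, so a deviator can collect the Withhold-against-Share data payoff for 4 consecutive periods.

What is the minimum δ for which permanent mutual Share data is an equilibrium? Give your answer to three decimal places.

0.687

The best deviation is to choose Withhold for all 4 undetected periods, earning 29 each, then 11 forever once detected.
Deviation value: 29(1−δ^4)/(1−δ) + 11δ^4/(1−δ); cooperation value: 25/(1−δ).
IC: 25 ≥ 29(1−δ^4) + 11δ^4 = 29 − 18δ^4.
So δ^4 ≥ 4/18 = 2/9, giving δ ≥ (2/9)^(1/4) ≈ 0.687.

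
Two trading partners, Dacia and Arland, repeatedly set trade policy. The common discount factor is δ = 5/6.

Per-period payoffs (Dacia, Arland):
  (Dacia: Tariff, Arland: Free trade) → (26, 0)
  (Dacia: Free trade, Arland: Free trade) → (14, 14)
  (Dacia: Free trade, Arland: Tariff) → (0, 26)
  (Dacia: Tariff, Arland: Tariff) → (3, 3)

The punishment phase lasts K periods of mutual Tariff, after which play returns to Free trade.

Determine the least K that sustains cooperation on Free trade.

IC: δ(1−δ^K)/(1−δ) ≥ (26−14)/(14−3) = 12/11.
With δ = 5/6: need 1 − δ^K ≥ 12/11·(1−5/6)/(5/6), i.e. δ^K ≤ 0.7818.
Since (5/6)^1 = 0.8333 and (5/6)^2 = 0.6944, the smallest such K is 2.

2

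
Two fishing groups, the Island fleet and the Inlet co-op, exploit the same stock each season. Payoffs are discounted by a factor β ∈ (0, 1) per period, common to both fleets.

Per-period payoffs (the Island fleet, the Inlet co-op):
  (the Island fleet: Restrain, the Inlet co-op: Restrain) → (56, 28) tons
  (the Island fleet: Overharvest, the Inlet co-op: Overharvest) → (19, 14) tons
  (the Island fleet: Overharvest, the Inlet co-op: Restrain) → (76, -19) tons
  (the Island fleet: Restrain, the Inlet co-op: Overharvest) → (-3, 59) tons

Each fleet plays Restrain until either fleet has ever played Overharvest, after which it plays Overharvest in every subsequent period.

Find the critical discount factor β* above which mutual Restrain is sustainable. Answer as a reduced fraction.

For the Island fleet: deviation gain 76−56 = 20, per-period punishment loss 56−19 = 37. IC gives β ≥ 20/57.
For the Inlet co-op: gain 31, loss 14 per period, so β ≥ 31/45.
The tighter constraint is the Inlet co-op's, so cooperation needs β ≥ 31/45.

31/45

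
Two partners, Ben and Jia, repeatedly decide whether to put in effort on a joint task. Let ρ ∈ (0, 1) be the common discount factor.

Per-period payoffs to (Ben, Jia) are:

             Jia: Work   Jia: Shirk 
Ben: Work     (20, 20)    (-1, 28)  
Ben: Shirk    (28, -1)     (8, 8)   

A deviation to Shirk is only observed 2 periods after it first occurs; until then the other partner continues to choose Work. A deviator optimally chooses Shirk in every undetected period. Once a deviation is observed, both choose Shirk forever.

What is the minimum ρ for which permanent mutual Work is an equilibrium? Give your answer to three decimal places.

0.632

A deviator earns 28 for 2 periods, then 8 forever; cooperating earns 20 forever. Multiplying the IC by (1−ρ):
20 ≥ 28(1−ρ^2) + 8ρ^2, so 20·ρ^2 ≥ 8 and ρ^2 ≥ 2/5.
ρ ≥ (2/5)^(1/2) ≈ 0.632.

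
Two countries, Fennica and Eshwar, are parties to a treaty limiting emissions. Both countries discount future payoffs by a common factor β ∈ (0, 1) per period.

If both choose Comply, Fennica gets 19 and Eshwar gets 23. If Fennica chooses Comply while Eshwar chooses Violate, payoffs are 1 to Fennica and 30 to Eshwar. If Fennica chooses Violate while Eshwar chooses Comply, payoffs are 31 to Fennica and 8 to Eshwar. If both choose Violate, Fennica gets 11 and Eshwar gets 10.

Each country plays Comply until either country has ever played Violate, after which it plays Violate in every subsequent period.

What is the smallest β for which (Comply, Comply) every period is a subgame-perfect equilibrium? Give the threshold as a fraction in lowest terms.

3/5

Fennica: cooperation gives 19 each period; deviation gives 31 once then 11 forever.
  19/(1−β) ≥ 31 + 11β/(1−β) ⇒ β ≥ 12/20 = 3/5.
Eshwar: cooperation gives 23 each period; deviation gives 30 once then 10 forever.
  β ≥ 7/20.
Both must hold, so the binding constraint is Fennica's: β ≥ 3/5.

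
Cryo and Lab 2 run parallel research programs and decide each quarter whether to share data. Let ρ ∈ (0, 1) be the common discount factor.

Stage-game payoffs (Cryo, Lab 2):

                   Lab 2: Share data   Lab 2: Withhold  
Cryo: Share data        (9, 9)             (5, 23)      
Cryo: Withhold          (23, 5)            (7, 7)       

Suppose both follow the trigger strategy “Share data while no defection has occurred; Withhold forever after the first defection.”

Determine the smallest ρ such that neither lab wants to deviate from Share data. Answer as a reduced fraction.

7/8

One-period gain from deviating is 23 − 9 = 14. The loss is 9 − 7 = 2 in every subsequent period, with present value 2·ρ/(1−ρ).
Deviation is unprofitable when 2·ρ/(1−ρ) ≥ 14, i.e. ρ/(1−ρ) ≥ 7.
Equivalently ρ ≥ 14/(14+2) = 7/8.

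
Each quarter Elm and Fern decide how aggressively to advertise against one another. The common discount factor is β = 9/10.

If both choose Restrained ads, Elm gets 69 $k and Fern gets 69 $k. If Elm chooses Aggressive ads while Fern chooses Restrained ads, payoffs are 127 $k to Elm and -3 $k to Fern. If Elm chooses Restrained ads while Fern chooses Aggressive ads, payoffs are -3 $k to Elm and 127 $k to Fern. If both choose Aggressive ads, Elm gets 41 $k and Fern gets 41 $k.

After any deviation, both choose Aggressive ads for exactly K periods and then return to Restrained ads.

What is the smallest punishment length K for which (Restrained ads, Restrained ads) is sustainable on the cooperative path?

3

Need Σ_{k=1}^{K} β^k ≥ (127−69)/(69−41) = 2.0714 at β = 9/10.
At K = 2 the sum is 1.7100 < 2.0714; at K = 3 it is 2.4390 ≥ 2.0714.
So the minimum punishment length is K = 3.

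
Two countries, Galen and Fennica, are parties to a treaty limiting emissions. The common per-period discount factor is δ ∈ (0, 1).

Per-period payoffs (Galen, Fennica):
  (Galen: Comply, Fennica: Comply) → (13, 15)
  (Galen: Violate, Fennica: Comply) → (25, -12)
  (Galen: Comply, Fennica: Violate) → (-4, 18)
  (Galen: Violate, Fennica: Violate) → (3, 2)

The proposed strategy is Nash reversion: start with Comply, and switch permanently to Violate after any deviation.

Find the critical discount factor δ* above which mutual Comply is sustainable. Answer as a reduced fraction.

Galen: cooperation gives 13 each period; deviation gives 25 once then 3 forever.
  13/(1−δ) ≥ 25 + 3δ/(1−δ) ⇒ δ ≥ 12/22 = 6/11.
Fennica: cooperation gives 15 each period; deviation gives 18 once then 2 forever.
  δ ≥ 3/16.
Both must hold, so the binding constraint is Galen's: δ ≥ 6/11.

6/11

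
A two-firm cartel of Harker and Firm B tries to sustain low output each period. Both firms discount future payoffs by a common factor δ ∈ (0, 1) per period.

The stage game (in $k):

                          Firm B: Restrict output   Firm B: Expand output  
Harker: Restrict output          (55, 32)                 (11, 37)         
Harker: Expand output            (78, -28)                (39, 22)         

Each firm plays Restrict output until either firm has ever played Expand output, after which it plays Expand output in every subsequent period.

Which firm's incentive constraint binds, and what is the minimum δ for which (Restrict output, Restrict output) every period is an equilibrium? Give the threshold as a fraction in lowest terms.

Harker; δ ≥ 23/39

For Harker: deviation gain 78−55 = 23, per-period punishment loss 55−39 = 16. IC gives δ ≥ 23/39.
For Firm B: gain 5, loss 10 per period, so δ ≥ 5/15 = 1/3.
The tighter constraint is Harker's, so cooperation needs δ ≥ 23/39.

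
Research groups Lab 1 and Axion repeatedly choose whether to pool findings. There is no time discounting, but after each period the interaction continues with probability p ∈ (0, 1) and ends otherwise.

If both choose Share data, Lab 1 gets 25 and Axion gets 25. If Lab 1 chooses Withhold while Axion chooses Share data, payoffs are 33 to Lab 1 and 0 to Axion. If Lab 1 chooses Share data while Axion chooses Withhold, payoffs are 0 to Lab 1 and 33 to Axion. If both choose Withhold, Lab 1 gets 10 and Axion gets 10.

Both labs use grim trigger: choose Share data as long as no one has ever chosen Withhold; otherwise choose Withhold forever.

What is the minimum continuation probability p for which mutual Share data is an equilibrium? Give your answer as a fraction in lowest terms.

With no time discounting, the continuation probability p plays the role of the discount factor.
Grim-trigger IC: 25/(1−p) ≥ 33 + 10p/(1−p) ⇒ p ≥ (33−25)/(33−10) = 8/23.

8/23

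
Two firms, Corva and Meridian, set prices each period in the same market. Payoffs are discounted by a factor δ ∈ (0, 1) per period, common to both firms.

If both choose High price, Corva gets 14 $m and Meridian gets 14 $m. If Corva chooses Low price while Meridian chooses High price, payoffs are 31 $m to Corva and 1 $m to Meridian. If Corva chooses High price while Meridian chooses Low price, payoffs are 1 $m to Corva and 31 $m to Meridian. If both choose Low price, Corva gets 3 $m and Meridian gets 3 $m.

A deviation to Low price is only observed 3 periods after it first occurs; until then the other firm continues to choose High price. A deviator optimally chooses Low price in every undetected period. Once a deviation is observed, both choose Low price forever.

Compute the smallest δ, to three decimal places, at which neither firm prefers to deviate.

0.847

Deviating for the 3 undetected periods gains 31−14 = 17 per period over cooperation, then loses 14−3 = 11 per period forever once punishment starts.
Gain: 17(1 + δ + … + δ^2); loss: 11·δ^3/(1−δ).
No profitable deviation ⇔ 17(1−δ^3) ≤ 11·δ^3, i.e. δ^3 ≥ 17/(17+11) = 17/28.
Hence δ ≥ (17/28)^(1/3) ≈ 0.847.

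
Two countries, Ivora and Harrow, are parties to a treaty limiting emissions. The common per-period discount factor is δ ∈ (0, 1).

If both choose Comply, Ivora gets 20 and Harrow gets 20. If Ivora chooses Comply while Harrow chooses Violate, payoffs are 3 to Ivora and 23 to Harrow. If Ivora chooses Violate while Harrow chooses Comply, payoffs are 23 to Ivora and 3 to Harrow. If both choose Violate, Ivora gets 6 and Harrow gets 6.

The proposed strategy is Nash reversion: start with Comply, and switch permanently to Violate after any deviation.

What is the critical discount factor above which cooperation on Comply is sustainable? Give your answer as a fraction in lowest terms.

3/17

One-period gain from deviating is 23 − 20 = 3. The loss is 20 − 6 = 14 in every subsequent period, with present value 14·δ/(1−δ).
Deviation is unprofitable when 14·δ/(1−δ) ≥ 3, i.e. δ/(1−δ) ≥ 3/14.
Equivalently δ ≥ 3/(3+14) = 3/17.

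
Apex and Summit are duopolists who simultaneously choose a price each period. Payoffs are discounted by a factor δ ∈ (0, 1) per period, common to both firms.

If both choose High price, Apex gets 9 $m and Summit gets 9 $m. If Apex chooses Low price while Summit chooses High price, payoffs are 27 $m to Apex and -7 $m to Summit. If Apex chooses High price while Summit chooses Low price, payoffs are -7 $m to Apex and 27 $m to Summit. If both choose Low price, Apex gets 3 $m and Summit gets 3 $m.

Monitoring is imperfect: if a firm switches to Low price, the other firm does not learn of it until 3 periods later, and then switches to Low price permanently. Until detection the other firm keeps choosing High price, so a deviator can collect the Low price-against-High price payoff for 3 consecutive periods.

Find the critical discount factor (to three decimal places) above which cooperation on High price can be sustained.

0.909

The best deviation is to choose Low price for all 3 undetected periods, earning 27 each, then 3 forever once detected.
Deviation value: 27(1−δ^3)/(1−δ) + 3δ^3/(1−δ); cooperation value: 9/(1−δ).
IC: 9 ≥ 27(1−δ^3) + 3δ^3 = 27 − 24δ^3.
So δ^3 ≥ 18/24 = 3/4, giving δ ≥ (3/4)^(1/3) ≈ 0.909.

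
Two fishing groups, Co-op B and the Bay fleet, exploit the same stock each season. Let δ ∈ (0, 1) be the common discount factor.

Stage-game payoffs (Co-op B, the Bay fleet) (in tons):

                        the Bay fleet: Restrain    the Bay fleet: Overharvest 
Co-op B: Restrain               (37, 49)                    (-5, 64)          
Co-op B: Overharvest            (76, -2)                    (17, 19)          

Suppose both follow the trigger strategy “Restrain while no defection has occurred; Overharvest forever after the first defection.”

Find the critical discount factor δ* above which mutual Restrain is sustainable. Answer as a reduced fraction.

Co-op B's threshold: (76−37)/(76−17) = 39/59.
the Bay fleet's threshold: (64−49)/(64−19) = 1/3.
39/59 > 1/3, so Co-op B binds and δ* = 39/59.

39/59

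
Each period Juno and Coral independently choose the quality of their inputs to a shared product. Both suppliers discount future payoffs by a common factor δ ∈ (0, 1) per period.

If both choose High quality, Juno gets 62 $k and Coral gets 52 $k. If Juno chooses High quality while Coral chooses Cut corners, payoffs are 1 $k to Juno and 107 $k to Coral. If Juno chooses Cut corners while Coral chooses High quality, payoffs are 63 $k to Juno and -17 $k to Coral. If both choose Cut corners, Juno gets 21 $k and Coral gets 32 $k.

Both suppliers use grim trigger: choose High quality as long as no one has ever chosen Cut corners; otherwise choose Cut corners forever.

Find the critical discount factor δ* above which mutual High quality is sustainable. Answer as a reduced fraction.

11/15

Juno's threshold: (63−62)/(63−21) = 1/42.
Coral's threshold: (107−52)/(107−32) = 11/15.
1/42 < 11/15, so Coral binds and δ* = 11/15.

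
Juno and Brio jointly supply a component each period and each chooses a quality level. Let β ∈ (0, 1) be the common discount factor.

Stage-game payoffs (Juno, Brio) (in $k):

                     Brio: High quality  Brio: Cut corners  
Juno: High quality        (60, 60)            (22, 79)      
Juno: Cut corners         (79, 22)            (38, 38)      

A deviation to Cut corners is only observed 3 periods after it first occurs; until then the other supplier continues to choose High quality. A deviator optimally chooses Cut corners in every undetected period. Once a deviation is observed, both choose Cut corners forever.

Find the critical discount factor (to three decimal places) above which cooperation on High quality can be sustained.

0.774

A deviator earns 79 for 3 periods, then 38 forever; cooperating earns 60 forever. Multiplying the IC by (1−β):
60 ≥ 79(1−β^3) + 38β^3, so 41·β^3 ≥ 19 and β^3 ≥ 19/41.
β ≥ (19/41)^(1/3) ≈ 0.774.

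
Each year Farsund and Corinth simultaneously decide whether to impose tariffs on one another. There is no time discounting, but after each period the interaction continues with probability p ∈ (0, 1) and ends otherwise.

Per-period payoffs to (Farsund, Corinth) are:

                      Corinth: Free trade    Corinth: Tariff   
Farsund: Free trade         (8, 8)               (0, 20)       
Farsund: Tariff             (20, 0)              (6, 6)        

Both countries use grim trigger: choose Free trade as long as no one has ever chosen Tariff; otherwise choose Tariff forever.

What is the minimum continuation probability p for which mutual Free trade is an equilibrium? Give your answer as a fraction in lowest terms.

6/7

Expected cooperation value is 8 + p·8 + p²·8 + … = 8/(1−p); deviation gives 20 + p·6/(1−p).
8 ≥ 20(1−p) + 6p ⇒ 14p ≥ 12 ⇒ p ≥ 12/14 = 6/7.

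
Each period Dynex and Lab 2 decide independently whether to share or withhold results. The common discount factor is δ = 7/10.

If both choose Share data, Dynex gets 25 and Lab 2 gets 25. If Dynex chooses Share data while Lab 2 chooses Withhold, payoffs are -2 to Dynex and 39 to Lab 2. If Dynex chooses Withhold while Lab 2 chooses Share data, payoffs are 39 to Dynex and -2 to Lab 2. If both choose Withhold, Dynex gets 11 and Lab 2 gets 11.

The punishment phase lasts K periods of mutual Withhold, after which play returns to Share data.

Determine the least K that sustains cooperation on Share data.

2

No profitable deviation requires (25−11)(δ+…+δ^K) ≥ 39−25, i.e. δ+…+δ^K ≥ 1 ≈ 1.0000.
With δ = 7/10, the partial sums are K=1: 0.7000, K=2: 1.1900.
K = 2 is the first length at which the sum reaches 1.0000.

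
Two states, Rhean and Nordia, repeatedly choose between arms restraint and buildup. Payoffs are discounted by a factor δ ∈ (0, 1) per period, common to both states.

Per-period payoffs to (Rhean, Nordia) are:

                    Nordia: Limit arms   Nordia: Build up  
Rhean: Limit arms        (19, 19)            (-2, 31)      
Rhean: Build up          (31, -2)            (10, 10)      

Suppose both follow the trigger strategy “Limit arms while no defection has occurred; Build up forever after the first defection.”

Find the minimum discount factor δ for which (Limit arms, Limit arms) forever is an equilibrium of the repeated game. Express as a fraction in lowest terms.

4/7

Cooperation forever yields 19 each period: 19/(1−δ).
Deviating yields 31 once, then 10 forever: 31 + 10δ/(1−δ).
No profitable deviation requires 19/(1−δ) ≥ 31 + 10δ/(1−δ).
Multiplying by (1−δ): 19 ≥ 31(1−δ) + 10δ = 31 − 21δ.
So 21δ ≥ 12, i.e. δ ≥ 12/21 = 4/7.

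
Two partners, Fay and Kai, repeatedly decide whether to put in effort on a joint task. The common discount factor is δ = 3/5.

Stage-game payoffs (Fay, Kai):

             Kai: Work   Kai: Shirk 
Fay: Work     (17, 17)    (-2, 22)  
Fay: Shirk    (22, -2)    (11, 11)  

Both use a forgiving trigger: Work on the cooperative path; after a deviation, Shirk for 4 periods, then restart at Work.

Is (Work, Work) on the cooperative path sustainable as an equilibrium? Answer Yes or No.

Comparing payoff streams over the 5 periods until play realigns: cooperate → 17(1+δ+…+δ^4); deviate → 22 + 11(δ+…+δ^4).
Cooperation is sustained iff (17−11)(δ+…+δ^4) ≥ 22−17.
δ+…+δ^4 = 3/5·(1−(3/5)^4)/(1−3/5) = 1.3056, and (22−17)/(17−11) = 0.8333.
1.3056 ≥ 0.8333, so cooperation is sustainable.

Yes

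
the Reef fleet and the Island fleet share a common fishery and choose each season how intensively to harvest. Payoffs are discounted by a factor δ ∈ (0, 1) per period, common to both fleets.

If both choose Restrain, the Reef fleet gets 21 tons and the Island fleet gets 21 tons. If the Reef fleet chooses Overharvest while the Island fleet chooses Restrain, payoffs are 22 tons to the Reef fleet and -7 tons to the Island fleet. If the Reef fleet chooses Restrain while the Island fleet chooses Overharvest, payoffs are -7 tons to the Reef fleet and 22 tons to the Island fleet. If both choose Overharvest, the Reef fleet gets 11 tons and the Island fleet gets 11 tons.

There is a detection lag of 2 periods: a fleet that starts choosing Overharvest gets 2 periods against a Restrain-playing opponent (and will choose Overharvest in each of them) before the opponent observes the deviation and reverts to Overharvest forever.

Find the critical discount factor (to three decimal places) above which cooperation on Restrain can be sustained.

The best deviation is to choose Overharvest for all 2 undetected periods, earning 22 each, then 11 forever once detected.
Deviation value: 22(1−δ^2)/(1−δ) + 11δ^2/(1−δ); cooperation value: 21/(1−δ).
IC: 21 ≥ 22(1−δ^2) + 11δ^2 = 22 − 11δ^2.
So δ^2 ≥ 1/11, giving δ ≥ (1/11)^(1/2) ≈ 0.302.

0.302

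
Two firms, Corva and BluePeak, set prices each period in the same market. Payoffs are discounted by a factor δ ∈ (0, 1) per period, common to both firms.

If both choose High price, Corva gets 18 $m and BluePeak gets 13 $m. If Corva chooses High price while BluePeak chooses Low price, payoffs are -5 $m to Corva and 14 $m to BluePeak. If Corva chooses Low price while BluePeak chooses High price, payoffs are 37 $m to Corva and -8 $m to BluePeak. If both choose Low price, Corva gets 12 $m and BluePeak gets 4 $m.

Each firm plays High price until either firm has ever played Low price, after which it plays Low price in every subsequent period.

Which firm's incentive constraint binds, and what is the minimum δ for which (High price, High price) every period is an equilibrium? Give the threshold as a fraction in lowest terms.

Corva; δ ≥ 19/25

Corva: cooperation gives 18 each period; deviation gives 37 once then 12 forever.
  18/(1−δ) ≥ 37 + 12δ/(1−δ) ⇒ δ ≥ 19/25.
BluePeak: cooperation gives 13 each period; deviation gives 14 once then 4 forever.
  δ ≥ 1/10.
Both must hold, so the binding constraint is Corva's: δ ≥ 19/25.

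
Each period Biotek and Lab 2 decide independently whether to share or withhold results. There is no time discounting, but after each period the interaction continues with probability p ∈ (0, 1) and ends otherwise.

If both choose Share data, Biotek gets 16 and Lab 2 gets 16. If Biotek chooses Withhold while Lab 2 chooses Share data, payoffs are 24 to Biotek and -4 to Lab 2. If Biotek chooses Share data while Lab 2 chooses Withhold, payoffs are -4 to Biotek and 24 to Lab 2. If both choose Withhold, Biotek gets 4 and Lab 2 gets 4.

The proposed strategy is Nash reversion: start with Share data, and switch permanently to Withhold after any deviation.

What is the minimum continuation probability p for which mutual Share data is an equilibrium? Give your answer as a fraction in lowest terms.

2/5

Expected cooperation value is 16 + p·16 + p²·16 + … = 16/(1−p); deviation gives 24 + p·4/(1−p).
16 ≥ 24(1−p) + 4p ⇒ 20p ≥ 8 ⇒ p ≥ 8/20 = 2/5.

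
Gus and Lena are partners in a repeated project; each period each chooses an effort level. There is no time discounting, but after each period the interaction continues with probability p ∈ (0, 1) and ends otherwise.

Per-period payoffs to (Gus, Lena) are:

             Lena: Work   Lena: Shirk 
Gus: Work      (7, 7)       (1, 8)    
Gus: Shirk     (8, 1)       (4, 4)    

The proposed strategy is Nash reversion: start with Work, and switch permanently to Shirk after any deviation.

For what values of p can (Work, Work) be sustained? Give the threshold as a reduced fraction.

With no time discounting, the continuation probability p plays the role of the discount factor.
Grim-trigger IC: 7/(1−p) ≥ 8 + 4p/(1−p) ⇒ p ≥ (8−7)/(8−4) = 1/4.

1/4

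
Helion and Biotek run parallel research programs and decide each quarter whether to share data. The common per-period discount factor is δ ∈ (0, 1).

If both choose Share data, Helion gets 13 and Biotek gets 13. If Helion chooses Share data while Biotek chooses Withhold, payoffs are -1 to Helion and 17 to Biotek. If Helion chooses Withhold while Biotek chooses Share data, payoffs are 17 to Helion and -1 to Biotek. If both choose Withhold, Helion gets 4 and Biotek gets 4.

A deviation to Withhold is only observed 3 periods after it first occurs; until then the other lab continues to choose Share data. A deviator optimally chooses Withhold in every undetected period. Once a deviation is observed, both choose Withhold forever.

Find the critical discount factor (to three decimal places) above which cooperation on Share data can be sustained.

Deviating for the 3 undetected periods gains 17−13 = 4 per period over cooperation, then loses 13−4 = 9 per period forever once punishment starts.
Gain: 4(1 + δ + … + δ^2); loss: 9·δ^3/(1−δ).
No profitable deviation ⇔ 4(1−δ^3) ≤ 9·δ^3, i.e. δ^3 ≥ 4/(4+9) = 4/13.
Hence δ ≥ (4/13)^(1/3) ≈ 0.675.

0.675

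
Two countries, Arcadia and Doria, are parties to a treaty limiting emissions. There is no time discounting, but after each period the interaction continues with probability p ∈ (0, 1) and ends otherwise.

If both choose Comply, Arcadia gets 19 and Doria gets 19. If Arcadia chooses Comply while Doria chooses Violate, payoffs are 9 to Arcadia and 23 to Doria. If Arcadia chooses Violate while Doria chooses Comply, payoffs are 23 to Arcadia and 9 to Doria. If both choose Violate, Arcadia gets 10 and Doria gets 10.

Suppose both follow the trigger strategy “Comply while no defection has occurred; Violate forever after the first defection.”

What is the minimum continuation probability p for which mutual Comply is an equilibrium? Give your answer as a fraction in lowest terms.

4/13

Expected cooperation value is 19 + p·19 + p²·19 + … = 19/(1−p); deviation gives 23 + p·10/(1−p).
19 ≥ 23(1−p) + 10p ⇒ 13p ≥ 4 ⇒ p ≥ 4/13.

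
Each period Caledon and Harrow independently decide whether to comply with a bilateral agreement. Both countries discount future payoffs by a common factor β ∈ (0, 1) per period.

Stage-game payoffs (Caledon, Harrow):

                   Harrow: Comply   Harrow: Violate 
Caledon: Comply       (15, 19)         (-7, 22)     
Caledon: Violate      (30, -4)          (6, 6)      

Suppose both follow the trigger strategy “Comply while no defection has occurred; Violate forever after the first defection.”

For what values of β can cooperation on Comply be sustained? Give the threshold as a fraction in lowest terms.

For Caledon: deviation gain 30−15 = 15, per-period punishment loss 15−6 = 9. IC gives β ≥ 15/24 = 5/8.
For Harrow: gain 3, loss 13 per period, so β ≥ 3/16.
The tighter constraint is Caledon's, so cooperation needs β ≥ 5/8.

5/8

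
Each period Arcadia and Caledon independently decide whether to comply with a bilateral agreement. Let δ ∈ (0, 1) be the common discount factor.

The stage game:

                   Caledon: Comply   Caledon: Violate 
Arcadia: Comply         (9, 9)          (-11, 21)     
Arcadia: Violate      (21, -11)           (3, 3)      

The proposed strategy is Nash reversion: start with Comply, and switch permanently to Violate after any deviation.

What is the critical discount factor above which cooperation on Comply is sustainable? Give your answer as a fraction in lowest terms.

2/3

Under grim trigger the critical discount factor is (T−C)/(T−P) with T = 21, C = 9, P = 3.
δ* = (21−9)/(21−3) = 12/18 = 2/3.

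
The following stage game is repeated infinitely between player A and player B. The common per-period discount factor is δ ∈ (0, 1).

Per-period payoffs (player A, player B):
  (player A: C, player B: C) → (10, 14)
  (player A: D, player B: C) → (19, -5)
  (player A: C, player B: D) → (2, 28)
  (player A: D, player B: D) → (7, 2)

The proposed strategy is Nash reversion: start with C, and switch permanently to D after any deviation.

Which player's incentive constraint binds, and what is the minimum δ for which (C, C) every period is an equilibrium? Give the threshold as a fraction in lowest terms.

player A's threshold: (19−10)/(19−7) = 3/4.
player B's threshold: (28−14)/(28−2) = 7/13.
3/4 > 7/13, so player A binds and δ* = 3/4.

player A; δ ≥ 3/4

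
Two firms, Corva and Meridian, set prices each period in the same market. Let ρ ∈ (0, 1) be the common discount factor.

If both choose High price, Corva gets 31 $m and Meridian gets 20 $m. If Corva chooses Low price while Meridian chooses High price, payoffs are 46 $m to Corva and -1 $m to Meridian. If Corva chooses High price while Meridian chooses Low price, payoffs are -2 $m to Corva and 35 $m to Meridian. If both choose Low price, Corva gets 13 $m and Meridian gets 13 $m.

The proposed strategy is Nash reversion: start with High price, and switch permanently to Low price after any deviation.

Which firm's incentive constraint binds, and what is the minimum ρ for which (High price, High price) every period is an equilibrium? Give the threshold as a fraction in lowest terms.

Corva's threshold: (46−31)/(46−13) = 5/11.
Meridian's threshold: (35−20)/(35−13) = 15/22.
5/11 < 15/22, so Meridian binds and ρ* = 15/22.

Meridian; ρ ≥ 15/22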